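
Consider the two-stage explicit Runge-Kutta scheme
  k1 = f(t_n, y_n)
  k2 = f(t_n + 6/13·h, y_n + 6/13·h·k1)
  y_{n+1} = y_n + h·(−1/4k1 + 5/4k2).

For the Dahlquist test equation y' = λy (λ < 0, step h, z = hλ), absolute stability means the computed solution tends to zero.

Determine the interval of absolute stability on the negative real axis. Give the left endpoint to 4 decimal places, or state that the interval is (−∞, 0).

(-1.7333, 0).

With y'=λy (z=hλ):
  k1=λy_n ⇒ h·k1=z·y_n;  k2=λ(1+6/13z)y_n ⇒ h·k2=z(1+6/13z)y_n
  y_{n+1}/y_n = 1 − 1/4z + 5/4z(1+6/13z) = 1 + z + 15/26z²
  R(z) = 1 + z + 15/26z².

Solve |R(x)|<1 on ℝ⁻.
x=-0.85: |R|=0.5668
R=1: x+15/26x²=0 ⇒ x=−26/15=-1.7333; min R=1−1/(4·15/26)=0.5667>−1
Confirm numerically:
  x=-1.659: |R|=0.92885 <1
  x=-1.350: |R|=0.70144 <1
  x=-0.959: |R|=0.57159 <1
  x=-0.896: |R|=0.56716 <1
  x=-1.978: |R|=1.27920 >1
  x=-1.838: |R|=1.11099 >1
  x=-1.759: |R|=1.02605 >1
Interval (-1.7333, 0).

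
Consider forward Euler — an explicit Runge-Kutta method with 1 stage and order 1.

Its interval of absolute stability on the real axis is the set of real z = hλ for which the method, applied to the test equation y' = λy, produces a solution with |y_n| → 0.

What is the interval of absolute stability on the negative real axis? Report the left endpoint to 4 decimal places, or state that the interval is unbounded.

On y'=λy, z=hλ:
  order 1, 1-stage ⇒ R(z)=1+z
  (e.g. R(-0.8)=0.20000, |R|=0.20000)

Solve |R(x)|<1 on ℝ⁻.
x=-0.8: |R|=0.2000
|R(-2.3)|=1.3000 |R(-0.97)|=0.0300 |R(-0.75)|=0.2500
Bisect:
  x_lo=-2.7923 |R|=1.7923  x_hi=-0.3380 |R|=0.6620
  mid=-1.56513 |R|=0.56513 →hi
  mid=-2.17870 |R|=1.17870 →lo
  mid=-1.87191 |R|=0.87191 →hi
  mid=-2.02531 |R|=1.02531 →lo
  mid=-1.94861 |R|=0.94861 →hi
  mid=-1.98696 |R|=0.98696 →hi
  mid=-2.00613 |R|=1.00613 →lo
  ...
  [-2.00014,-1.99999] ⇒ x*=-2.0000
Interval (-2.0000, 0).

z∈(-2.0000,0).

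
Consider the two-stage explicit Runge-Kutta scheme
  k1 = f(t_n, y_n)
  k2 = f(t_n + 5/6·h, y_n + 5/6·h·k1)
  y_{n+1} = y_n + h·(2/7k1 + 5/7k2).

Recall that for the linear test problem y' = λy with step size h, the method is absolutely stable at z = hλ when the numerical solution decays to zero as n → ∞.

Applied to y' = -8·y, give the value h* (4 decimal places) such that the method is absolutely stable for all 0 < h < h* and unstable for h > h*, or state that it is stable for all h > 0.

(-1.6800,0); λ=-8 ⇒ h* = (42/25)/8 = 0.2100.

With y'=λy (z=hλ):
  k1=λy_n ⇒ h·k1=z·y_n;  k2=λ(1+5/6z)y_n ⇒ h·k2=z(1+5/6z)y_n
  y_{n+1}/y_n = 1 + 2/7z + 5/7z(1+5/6z) = 1 + z + 25/42z²
  ⇒ R(z) = 1 + z + 25/42z².

Find x<0 with |R(x)|<1.
x=-0.58: |R|=0.6202
R=1: x+25/42x²=0 ⇒ x=−42/25=-1.6800; min R=1−1/(4·25/42)=0.5800>−1
Confirm numerically:
  x=-1.600: |R|=0.92381 <1
  x=-1.089: |R|=0.61691 <1
  x=-0.985: |R|=0.59251 <1
  x=-0.904: |R|=0.58244 <1
  x=-1.989: |R|=1.36583 >1
  x=-1.805: |R|=1.13430 >1
  x=-1.746: |R|=1.06859 >1
Interval (-1.6800, 0).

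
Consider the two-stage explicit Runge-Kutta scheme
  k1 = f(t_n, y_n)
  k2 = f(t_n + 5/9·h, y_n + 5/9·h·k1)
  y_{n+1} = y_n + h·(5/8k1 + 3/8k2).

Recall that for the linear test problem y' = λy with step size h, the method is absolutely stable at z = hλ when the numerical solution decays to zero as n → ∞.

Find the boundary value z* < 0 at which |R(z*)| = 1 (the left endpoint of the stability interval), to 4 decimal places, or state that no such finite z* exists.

With y'=λy (z=hλ):
  k1=λy_n ⇒ h·k1=z·y_n;  k2=λ(1+5/9z)y_n ⇒ h·k2=z(1+5/9z)y_n
  y_{n+1}/y_n = 1 + 5/8z + 3/8z(1+5/9z) = 1 + z + 5/24z²
  Hence R(z) = 1 + z + 5/24z².

Need |R(x)|<1, x<0.
x=-1.19: |R|=0.1050
R=1: x+5/24x²=0 ⇒ x=−24/5=-4.8000; min R=1−1/(4·5/24)=-0.2000>−1
Confirm numerically:
  x=-4.238: |R|=0.50380 <1
  x=-3.050: |R|=0.11198 <1
  x=-2.616: |R|=0.19028 <1
  x=-5.103: |R|=1.32213 >1
  x=-5.100: |R|=1.31875 >1
  x=-4.904: |R|=1.10625 >1
Stable set (-4.8000, 0).

z* = -4.8000.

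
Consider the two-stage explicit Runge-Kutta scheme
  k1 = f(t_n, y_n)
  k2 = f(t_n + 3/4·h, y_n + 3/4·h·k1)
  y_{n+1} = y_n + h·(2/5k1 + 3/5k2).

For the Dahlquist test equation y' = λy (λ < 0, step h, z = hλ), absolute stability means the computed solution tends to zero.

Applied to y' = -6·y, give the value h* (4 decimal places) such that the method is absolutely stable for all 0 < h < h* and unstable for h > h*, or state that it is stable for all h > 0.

Test eqn y'=λy, z=hλ:
  k1=λy_n ⇒ h·k1=z·y_n;  k2=λ(1+3/4z)y_n ⇒ h·k2=z(1+3/4z)y_n
  y_{n+1}/y_n = 1 + 2/5z + 3/5z(1+3/4z) = 1 + z + 9/20z²
  so R(z) = 1 + z + 9/20z².

Find x<0 with |R(x)|<1.
x=-0.63: |R|=0.5486
R=1: x+9/20x²=0 ⇒ x=−20/9=-2.2222; min R=1−1/(4·9/20)=0.4444>−1
Confirm numerically:
  x=-2.086: |R|=0.87213 <1
  x=-1.882: |R|=0.71187 <1
  x=-1.777: |R|=0.64398 <1
  x=-1.318: |R|=0.46371 <1
  x=-2.722: |R|=1.61218 >1
  x=-2.482: |R|=1.29015 >1
  x=-2.317: |R|=1.09882 >1
Stable set (-2.2222, 0).

(-2.2222,0); λ=-6 ⇒ h* = (20/9)/6 = 0.3704.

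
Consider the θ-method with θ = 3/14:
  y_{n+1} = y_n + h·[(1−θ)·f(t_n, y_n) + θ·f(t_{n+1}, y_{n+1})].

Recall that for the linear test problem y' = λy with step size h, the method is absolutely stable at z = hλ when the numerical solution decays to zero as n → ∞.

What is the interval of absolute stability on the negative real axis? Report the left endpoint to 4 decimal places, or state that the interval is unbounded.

Test eqn y'=λy, z=hλ:
  y_{n+1} = y_n + z·[11/14·y_n + 3/14·y_{n+1}] ⇒ (1 − 3/14z)y_{n+1} = (1 + 11/14z)y_n
  R(z) = (1 + 11/14z)/(1 − 3/14z).

Boundary: |R(x)|=1, x<0.
x=-1.49: |R|=0.1294
R=−1: 1+11/14x = −1+3/14x ⇒ -4/7x=2 ⇒ x=2/(-4/7)=-3.5000
Confirm numerically:
  x=-2.692: |R|=0.70719 <1
  x=-2.191: |R|=0.49098 <1
  x=-2.138: |R|=0.46625 <1
  x=-2.102: |R|=0.44923 <1
  x=-4.035: |R|=1.16395 >1
  x=-3.654: |R|=1.04936 >1
  x=-3.617: |R|=1.03766 >1
Stable set (-3.5000, 0).

(-3.5000, 0).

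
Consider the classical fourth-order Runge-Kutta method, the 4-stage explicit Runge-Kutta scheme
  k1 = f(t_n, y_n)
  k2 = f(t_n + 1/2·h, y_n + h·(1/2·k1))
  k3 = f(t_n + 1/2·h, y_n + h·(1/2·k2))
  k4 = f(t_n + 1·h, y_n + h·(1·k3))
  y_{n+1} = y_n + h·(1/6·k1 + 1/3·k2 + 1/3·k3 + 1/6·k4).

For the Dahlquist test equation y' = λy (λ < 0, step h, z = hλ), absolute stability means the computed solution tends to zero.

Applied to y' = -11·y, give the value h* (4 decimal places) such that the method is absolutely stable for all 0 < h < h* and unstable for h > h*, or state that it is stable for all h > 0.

Set f=λy, z=hλ:
  order 4, 4-stage ⇒ R(z)=1+z+z^2/2+z^3/6+z^4/24
  (e.g. R(-0.32)=0.72618, |R|=0.72618)

Solve |R(x)|<1 on ℝ⁻.
x=-0.32: |R|=0.7262
|R(-1.48)|=0.2748 |R(-1.36)|=0.2881 |R(-1.18)|=0.3231
Bisect:
  x_lo=-3.4146 |R|=2.4441  x_hi=-0.2710 |R|=0.7626
  mid=-1.84282 |R|=0.29267 →hi
  mid=-2.62872 |R|=0.78849 →hi
  mid=-3.02167 |R|=1.41894 →lo
  mid=-2.82520 |R|=1.06185 →lo
  mid=-2.72696 |R|=0.91556 →hi
  mid=-2.77608 |R|=0.98620 →hi
  mid=-2.80064 |R|=1.02338 →lo
  mid=-2.78836 |R|=1.00463 →lo
  mid=-2.78222 |R|=0.99538 →hi
  ...
  [-2.78548,-2.78529] ⇒ x*=-2.7853
Stable set (-2.7853, 0).

(-2.7853,0); λ=-11 ⇒ h* = 0.2532.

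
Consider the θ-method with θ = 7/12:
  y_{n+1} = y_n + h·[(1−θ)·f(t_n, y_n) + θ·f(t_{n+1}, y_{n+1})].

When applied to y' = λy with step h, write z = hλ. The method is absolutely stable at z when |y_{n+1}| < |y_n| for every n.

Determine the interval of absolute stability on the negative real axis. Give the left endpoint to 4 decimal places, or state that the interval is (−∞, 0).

(−∞, 0) — no finite endpoint.

On y'=λy, z=hλ:
  y_{n+1} = y_n + z·[5/12·y_n + 7/12·y_{n+1}] ⇒ (1 − 7/12z)y_{n+1} = (1 + 5/12z)y_n
  ⇒ R(z) = (1 + 5/12z)/(1 − 7/12z).

Need |R(x)|<1, x<0.
x=-1.61: |R|=0.1697
x=-2: |R|=0.0769
x=-10: |R|=0.4634
x=-100: |R|=0.6854
θ=7/12≥1/2 ⇒ |1+5/12x|<|1−7/12x| ∀x<0 ⇒ interval (−∞,0).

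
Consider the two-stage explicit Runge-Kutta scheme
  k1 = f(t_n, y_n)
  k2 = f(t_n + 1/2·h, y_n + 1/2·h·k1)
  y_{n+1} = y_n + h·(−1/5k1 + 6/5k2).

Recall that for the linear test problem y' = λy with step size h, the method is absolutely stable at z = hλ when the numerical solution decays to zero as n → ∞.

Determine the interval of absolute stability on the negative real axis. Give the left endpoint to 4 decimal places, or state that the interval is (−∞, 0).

On y'=λy, z=hλ:
  k1=λy_n ⇒ h·k1=z·y_n;  k2=λ(1+1/2z)y_n ⇒ h·k2=z(1+1/2z)y_n
  y_{n+1}/y_n = 1 − 1/5z + 6/5z(1+1/2z) = 1 + z + 3/5z²
  ⇒ R(z) = 1 + z + 3/5z².

Boundary: |R(x)|=1, x<0.
x=-0.64: |R|=0.6058
R=1: x+3/5x²=0 ⇒ x=−5/3=-1.6667; min R=1−1/(4·3/5)=0.5833>−1
Confirm numerically:
  x=-1.645: |R|=0.97862 <1
  x=-1.135: |R|=0.63793 <1
  x=-1.092: |R|=0.62348 <1
  x=-1.976: |R|=1.36675 >1
  x=-1.909: |R|=1.27757 >1
Stable set (-1.6667, 0).

z∈(-1.6667,0).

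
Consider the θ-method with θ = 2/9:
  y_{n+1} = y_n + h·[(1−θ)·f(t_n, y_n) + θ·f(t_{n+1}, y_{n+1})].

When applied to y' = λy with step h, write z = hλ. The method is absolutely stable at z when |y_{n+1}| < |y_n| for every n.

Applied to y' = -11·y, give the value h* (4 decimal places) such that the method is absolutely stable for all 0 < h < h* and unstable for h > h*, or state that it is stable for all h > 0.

Test eqn y'=λy, z=hλ:
  y_{n+1} = y_n + z·[7/9·y_n + 2/9·y_{n+1}] ⇒ (1 − 2/9z)y_{n+1} = (1 + 7/9z)y_n
  ⇒ R(z) = (1 + 7/9z)/(1 − 2/9z).

Boundary: |R(x)|=1, x<0.
x=-1.22: |R|=0.0402
R=−1: 1+7/9x = −1+2/9x ⇒ -5/9x=2 ⇒ x=2/(-5/9)=-3.6000
Confirm numerically:
  x=-2.968: |R|=0.78843 <1
  x=-2.695: |R|=0.68555 <1
  x=-2.559: |R|=0.63132 <1
  x=-1.541: |R|=0.14791 <1
  x=-4.165: |R|=1.16301 >1
  x=-3.828: |R|=1.06844 >1
  x=-3.811: |R|=1.06347 >1
So |R|<1 on (-3.6000, 0).

(-3.6000,0); λ=-11 ⇒ h* = (18/5)/11 = 0.3273.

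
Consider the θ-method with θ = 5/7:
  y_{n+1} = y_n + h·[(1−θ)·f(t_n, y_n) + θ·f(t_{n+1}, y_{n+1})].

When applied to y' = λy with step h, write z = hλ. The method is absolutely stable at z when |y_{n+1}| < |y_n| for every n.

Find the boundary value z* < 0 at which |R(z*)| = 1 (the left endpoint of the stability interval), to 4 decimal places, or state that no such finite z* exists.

Set f=λy, z=hλ:
  y_{n+1} = y_n + z·[2/7·y_n + 5/7·y_{n+1}] ⇒ (1 − 5/7z)y_{n+1} = (1 + 2/7z)y_n
  Hence R(z) = (1 + 2/7z)/(1 − 5/7z).

Need |R(x)|<1, x<0.
x=-0.49: |R|=0.6370
x=-2: |R|=0.1765
x=-10: |R|=0.2281
x=-100: |R|=0.3807
θ=5/7≥1/2 ⇒ |1+2/7x|<|1−5/7x| ∀x<0 ⇒ interval (−∞,0).

(−∞, 0) — no finite endpoint.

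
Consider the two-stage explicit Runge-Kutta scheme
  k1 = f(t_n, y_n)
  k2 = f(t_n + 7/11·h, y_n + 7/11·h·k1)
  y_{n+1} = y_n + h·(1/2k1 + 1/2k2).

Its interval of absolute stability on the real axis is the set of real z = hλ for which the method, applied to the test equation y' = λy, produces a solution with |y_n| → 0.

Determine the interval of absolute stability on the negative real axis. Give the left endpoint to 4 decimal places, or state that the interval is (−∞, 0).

With y'=λy (z=hλ):
  k1=λy_n ⇒ h·k1=z·y_n;  k2=λ(1+7/11z)y_n ⇒ h·k2=z(1+7/11z)y_n
  y_{n+1}/y_n = 1 + 1/2z + 1/2z(1+7/11z) = 1 + z + 7/22z²
  Hence R(z) = 1 + z + 7/22z².

Need |R(x)|<1, x<0.
x=-0.87: |R|=0.3708
R=1: x+7/22x²=0 ⇒ x=−22/7=-3.1429; min R=1−1/(4·7/22)=0.2143>−1
Confirm numerically:
  x=-3.101: |R|=0.95870 <1
  x=-2.925: |R|=0.79724 <1
  x=-2.571: |R|=0.53219 <1
  x=-2.218: |R|=0.34730 <1
  x=-3.481: |R|=1.37452 >1
  x=-3.440: |R|=1.32524 >1
  x=-3.224: |R|=1.08324 >1
Stable set (-3.1429, 0).

z∈(-3.1429,0).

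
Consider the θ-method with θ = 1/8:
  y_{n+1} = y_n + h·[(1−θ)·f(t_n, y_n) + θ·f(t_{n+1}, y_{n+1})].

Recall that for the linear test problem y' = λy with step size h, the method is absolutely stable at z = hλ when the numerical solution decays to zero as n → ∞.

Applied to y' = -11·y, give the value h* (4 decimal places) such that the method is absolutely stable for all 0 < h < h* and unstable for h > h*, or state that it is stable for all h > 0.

Test eqn y'=λy, z=hλ:
  y_{n+1} = y_n + z·[7/8·y_n + 1/8·y_{n+1}] ⇒ (1 − 1/8z)y_{n+1} = (1 + 7/8z)y_n
  ⇒ R(z) = (1 + 7/8z)/(1 − 1/8z).

Boundary: |R(x)|=1, x<0.
x=-1.4: |R|=0.1915
R=−1: 1+7/8x = −1+1/8x ⇒ -3/4x=2 ⇒ x=2/(-3/4)=-2.6667
Confirm numerically:
  x=-2.402: |R|=0.84734 <1
  x=-2.125: |R|=0.67901 <1
  x=-1.914: |R|=0.54448 <1
  x=-1.470: |R|=0.24182 <1
  x=-3.088: |R|=1.22799 >1
  x=-2.776: |R|=1.06088 >1
Stable set (-2.6667, 0).

(-2.6667,0); λ=-11 ⇒ h* = (8/3)/11 = 0.2424.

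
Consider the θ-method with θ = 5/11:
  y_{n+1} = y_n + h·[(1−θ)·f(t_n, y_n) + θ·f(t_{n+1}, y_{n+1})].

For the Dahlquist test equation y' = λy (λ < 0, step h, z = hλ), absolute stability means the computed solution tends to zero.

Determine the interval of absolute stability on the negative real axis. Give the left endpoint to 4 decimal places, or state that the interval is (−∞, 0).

(-22.0000, 0).

With y'=λy (z=hλ):
  y_{n+1} = y_n + z·[6/11·y_n + 5/11·y_{n+1}] ⇒ (1 − 5/11z)y_{n+1} = (1 + 6/11z)y_n
  R(z) = (1 + 6/11z)/(1 − 5/11z).

Boundary: |R(x)|=1, x<0.
x=-0.7: |R|=0.4690
R=−1: 1+6/11x = −1+5/11x ⇒ -1/11x=2 ⇒ x=2/(-1/11)=-22.0000
Confirm numerically:
  x=-21.391: |R|=0.99484 <1
  x=-19.482: |R|=0.97677 <1
  x=-17.738: |R|=0.95725 <1
  x=-9.075: |R|=0.77073 <1
  x=-22.301: |R|=1.00246 >1
  x=-22.258: |R|=1.00211 >1
  x=-22.164: |R|=1.00135 >1
Stable set (-22.0000, 0).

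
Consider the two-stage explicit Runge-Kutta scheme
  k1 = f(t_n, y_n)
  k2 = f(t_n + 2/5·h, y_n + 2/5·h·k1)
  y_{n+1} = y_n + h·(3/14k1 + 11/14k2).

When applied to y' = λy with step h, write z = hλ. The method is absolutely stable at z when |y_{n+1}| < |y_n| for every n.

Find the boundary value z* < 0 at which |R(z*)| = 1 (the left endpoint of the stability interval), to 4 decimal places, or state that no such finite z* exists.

On y'=λy, z=hλ:
  k1=λy_n ⇒ h·k1=z·y_n;  k2=λ(1+2/5z)y_n ⇒ h·k2=z(1+2/5z)y_n
  y_{n+1}/y_n = 1 + 3/14z + 11/14z(1+2/5z) = 1 + z + 11/35z²
  R(z) = 1 + z + 11/35z².

Need |R(x)|<1, x<0.
x=-0.91: |R|=0.3503
R=1: x+11/35x²=0 ⇒ x=−35/11=-3.1818; min R=1−1/(4·11/35)=0.2045>−1
Confirm numerically:
  x=-2.946: |R|=0.78166 <1
  x=-2.621: |R|=0.53803 <1
  x=-1.837: |R|=0.22358 <1
  x=-3.677: |R|=1.57225 >1
  x=-3.532: |R|=1.38872 >1
  x=-3.295: |R|=1.11721 >1
Stable set (-3.1818, 0).

z* = -3.1818.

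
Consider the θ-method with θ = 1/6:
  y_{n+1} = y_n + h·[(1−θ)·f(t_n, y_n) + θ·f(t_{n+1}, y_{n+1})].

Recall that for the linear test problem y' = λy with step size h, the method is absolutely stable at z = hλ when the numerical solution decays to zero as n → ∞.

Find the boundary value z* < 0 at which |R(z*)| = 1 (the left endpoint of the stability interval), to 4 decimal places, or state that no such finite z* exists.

z* = -3.0000.

With y'=λy (z=hλ):
  y_{n+1} = y_n + z·[5/6·y_n + 1/6·y_{n+1}] ⇒ (1 − 1/6z)y_{n+1} = (1 + 5/6z)y_n
  so R(z) = (1 + 5/6z)/(1 − 1/6z).

Need |R(x)|<1, x<0.
x=-0.72: |R|=0.3571
R=−1: 1+5/6x = −1+1/6x ⇒ -2/3x=2 ⇒ x=2/(-2/3)=-3.0000
Confirm numerically:
  x=-2.745: |R|=0.88336 <1
  x=-2.660: |R|=0.84296 <1
  x=-2.393: |R|=0.71071 <1
  x=-3.546: |R|=1.22879 >1
  x=-3.474: |R|=1.20013 >1
  x=-3.312: |R|=1.13402 >1
Stable set (-3.0000, 0).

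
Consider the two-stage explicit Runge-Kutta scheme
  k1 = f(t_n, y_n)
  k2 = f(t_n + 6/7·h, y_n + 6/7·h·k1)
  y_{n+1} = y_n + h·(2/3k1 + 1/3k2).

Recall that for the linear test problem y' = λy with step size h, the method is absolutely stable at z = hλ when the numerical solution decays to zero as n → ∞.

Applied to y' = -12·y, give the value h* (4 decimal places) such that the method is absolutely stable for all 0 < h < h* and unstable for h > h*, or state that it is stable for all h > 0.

Test eqn y'=λy, z=hλ:
  k1=λy_n ⇒ h·k1=z·y_n;  k2=λ(1+6/7z)y_n ⇒ h·k2=z(1+6/7z)y_n
  y_{n+1}/y_n = 1 + 2/3z + 1/3z(1+6/7z) = 1 + z + 2/7z²
  R(z) = 1 + z + 2/7z².

Need |R(x)|<1, x<0.
x=-1.34: |R|=0.1730
R=1: x+2/7x²=0 ⇒ x=−7/2=-3.5000; min R=1−1/(4·2/7)=0.1250>−1
Confirm numerically:
  x=-3.384: |R|=0.88784 <1
  x=-3.235: |R|=0.75506 <1
  x=-2.240: |R|=0.19360 <1
  x=-1.975: |R|=0.13946 <1
  x=-4.014: |R|=1.58948 >1
  x=-3.716: |R|=1.22933 >1
Interval (-3.5000, 0).

(-3.5000,0); λ=-12 ⇒ h* = (7/2)/12 = 0.2917.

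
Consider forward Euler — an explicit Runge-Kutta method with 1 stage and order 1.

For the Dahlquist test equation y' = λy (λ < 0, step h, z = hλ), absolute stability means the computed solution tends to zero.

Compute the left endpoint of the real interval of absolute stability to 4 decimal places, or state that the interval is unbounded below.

With y'=λy (z=hλ):
  order 1, 1-stage ⇒ R(z)=1+z
  (e.g. R(-1.06)=-0.06000, |R|=0.06000)

Boundary: |R(x)|=1, x<0.
x=-1.06: |R|=0.0600
|R(-2.25)|=1.2500 |R(-2.15)|=1.1500 |R(-2.13)|=1.1300
Bisect:
  x_lo=-2.5954 |R|=1.5954  x_hi=-0.0951 |R|=0.9049
  mid=-1.34527 |R|=0.34527 →hi
  mid=-1.97036 |R|=0.97036 →hi
  mid=-2.28290 |R|=1.28290 →lo
  mid=-2.12663 |R|=1.12663 →lo
  mid=-2.04849 |R|=1.04849 →lo
  mid=-2.00943 |R|=1.00943 →lo
  mid=-1.98989 |R|=0.98989 →hi
  mid=-1.99966 |R|=0.99966 →hi
  mid=-2.00454 |R|=1.00454 →lo
  mid=-2.00210 |R|=1.00210 →lo
  ...
  [-2.00012,-1.99996] ⇒ x*=-2.0000
Interval (-2.0000, 0).

left endpoint -2.0000.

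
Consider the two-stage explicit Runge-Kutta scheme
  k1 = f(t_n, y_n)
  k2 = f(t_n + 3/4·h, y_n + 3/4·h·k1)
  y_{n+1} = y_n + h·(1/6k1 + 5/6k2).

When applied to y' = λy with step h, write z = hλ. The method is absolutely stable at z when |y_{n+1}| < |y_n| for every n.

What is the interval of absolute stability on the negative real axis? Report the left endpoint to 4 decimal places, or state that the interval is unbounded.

With y'=λy (z=hλ):
  k1=λy_n ⇒ h·k1=z·y_n;  k2=λ(1+3/4z)y_n ⇒ h·k2=z(1+3/4z)y_n
  y_{n+1}/y_n = 1 + 1/6z + 5/6z(1+3/4z) = 1 + z + 5/8z²
  ⇒ R(z) = 1 + z + 5/8z².

Solve |R(x)|<1 on ℝ⁻.
x=-0.72: |R|=0.6040
R=1: x+5/8x²=0 ⇒ x=−8/5=-1.6000; min R=1−1/(4·5/8)=0.6000>−1
Confirm numerically:
  x=-1.453: |R|=0.86651 <1
  x=-1.235: |R|=0.71827 <1
  x=-0.699: |R|=0.60638 <1
  x=-0.655: |R|=0.61314 <1
  x=-2.000: |R|=1.50000 >1
  x=-1.999: |R|=1.49850 >1
  x=-1.887: |R|=1.33848 >1
So |R|<1 on (-1.6000, 0).

(-1.6000, 0).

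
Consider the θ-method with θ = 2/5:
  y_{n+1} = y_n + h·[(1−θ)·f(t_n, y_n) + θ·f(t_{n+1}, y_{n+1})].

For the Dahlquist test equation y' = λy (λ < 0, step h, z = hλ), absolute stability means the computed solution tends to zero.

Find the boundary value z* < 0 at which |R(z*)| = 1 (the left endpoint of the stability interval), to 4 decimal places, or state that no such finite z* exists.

On y'=λy, z=hλ:
  y_{n+1} = y_n + z·[3/5·y_n + 2/5·y_{n+1}] ⇒ (1 − 2/5z)y_{n+1} = (1 + 3/5z)y_n
  so R(z) = (1 + 3/5z)/(1 − 2/5z).

Find x<0 with |R(x)|<1.
x=-1.48: |R|=0.0704
R=−1: 1+3/5x = −1+2/5x ⇒ -1/5x=2 ⇒ x=2/(-1/5)=-10.0000
Confirm numerically:
  x=-8.814: |R|=0.94759 <1
  x=-5.072: |R|=0.67459 <1
  x=-5.070: |R|=0.67437 <1
  x=-10.466: |R|=1.01797 >1
  x=-10.437: |R|=1.01689 >1
Interval (-10.0000, 0).

left endpoint -10.0000.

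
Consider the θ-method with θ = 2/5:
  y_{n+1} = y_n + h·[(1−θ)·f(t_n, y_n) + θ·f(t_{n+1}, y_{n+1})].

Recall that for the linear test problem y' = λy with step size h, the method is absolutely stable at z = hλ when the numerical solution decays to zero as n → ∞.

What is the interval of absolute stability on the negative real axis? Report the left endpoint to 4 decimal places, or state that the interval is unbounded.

(-10.0000, 0).

Test eqn y'=λy, z=hλ:
  y_{n+1} = y_n + z·[3/5·y_n + 2/5·y_{n+1}] ⇒ (1 − 2/5z)y_{n+1} = (1 + 3/5z)y_n
  R(z) = (1 + 3/5z)/(1 − 2/5z).

Find x<0 with |R(x)|<1.
x=-1.17: |R|=0.2030
R=−1: 1+3/5x = −1+2/5x ⇒ -1/5x=2 ⇒ x=2/(-1/5)=-10.0000
Confirm numerically:
  x=-8.915: |R|=0.95247 <1
  x=-5.794: |R|=0.74644 <1
  x=-5.340: |R|=0.70281 <1
  x=-4.323: |R|=0.58398 <1
  x=-10.594: |R|=1.02268 >1
  x=-10.511: |R|=1.01964 >1
So |R|<1 on (-10.0000, 0).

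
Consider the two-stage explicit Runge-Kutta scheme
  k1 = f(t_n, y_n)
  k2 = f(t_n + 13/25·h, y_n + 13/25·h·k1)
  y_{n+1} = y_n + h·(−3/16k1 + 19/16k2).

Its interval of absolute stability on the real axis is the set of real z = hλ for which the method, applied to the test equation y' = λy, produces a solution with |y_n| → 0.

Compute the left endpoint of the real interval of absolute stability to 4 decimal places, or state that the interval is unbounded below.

left endpoint -1.6194.

Test eqn y'=λy, z=hλ:
  k1=λy_n ⇒ h·k1=z·y_n;  k2=λ(1+13/25z)y_n ⇒ h·k2=z(1+13/25z)y_n
  y_{n+1}/y_n = 1 − 3/16z + 19/16z(1+13/25z) = 1 + z + 247/400z²
  so R(z) = 1 + z + 247/400z².

Need |R(x)|<1, x<0.
x=-1.61: |R|=0.9906
R=1: x+247/400x²=0 ⇒ x=−400/247=-1.6194; min R=1−1/(4·247/400)=0.5951>−1
Confirm numerically:
  x=-1.544: |R|=0.92808 <1
  x=-1.423: |R|=0.82739 <1
  x=-0.957: |R|=0.60854 <1
  x=-0.728: |R|=0.59927 <1
  x=-2.175: |R|=1.74616 >1
  x=-1.740: |R|=1.12954 >1
Stable set (-1.6194, 0).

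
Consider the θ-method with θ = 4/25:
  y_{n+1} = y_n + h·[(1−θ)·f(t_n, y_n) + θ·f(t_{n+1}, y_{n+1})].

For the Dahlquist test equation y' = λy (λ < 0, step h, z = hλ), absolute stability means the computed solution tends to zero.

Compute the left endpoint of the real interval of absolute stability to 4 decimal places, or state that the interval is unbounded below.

left endpoint -2.9412.

With y'=λy (z=hλ):
  y_{n+1} = y_n + z·[21/25·y_n + 4/25·y_{n+1}] ⇒ (1 − 4/25z)y_{n+1} = (1 + 21/25z)y_n
  R(z) = (1 + 21/25z)/(1 − 4/25z).

Solve |R(x)|<1 on ℝ⁻.
x=-1.29: |R|=0.0693
R=−1: 1+21/25x = −1+4/25x ⇒ -17/25x=2 ⇒ x=2/(-17/25)=-2.9412
Confirm numerically:
  x=-2.136: |R|=0.59194 <1
  x=-1.567: |R|=0.25288 <1
  x=-1.211: |R|=0.01444 <1
  x=-3.442: |R|=1.21961 >1
  x=-3.094: |R|=1.06951 >1
Interval (-2.9412, 0).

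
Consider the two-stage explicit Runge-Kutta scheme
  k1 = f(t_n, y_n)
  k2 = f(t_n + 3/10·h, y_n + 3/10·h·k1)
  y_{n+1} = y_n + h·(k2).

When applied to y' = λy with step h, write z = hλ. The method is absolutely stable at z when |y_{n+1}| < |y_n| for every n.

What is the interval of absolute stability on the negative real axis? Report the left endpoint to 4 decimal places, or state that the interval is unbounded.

Set f=λy, z=hλ:
  k1=λy_n ⇒ h·k1=z·y_n;  k2=λ(1+3/10z)y_n ⇒ h·k2=z(1+3/10z)y_n
  y_{n+1}/y_n = 1 + z(1+3/10z) = 1 + z + 3/10z²
  R(z) = 1 + z + 3/10z².

Boundary: |R(x)|=1, x<0.
x=-0.91: |R|=0.3384
R=1: x+3/10x²=0 ⇒ x=−10/3=-3.3333; min R=1−1/(4·3/10)=0.1667>−1
Confirm numerically:
  x=-2.326: |R|=0.29708 <1
  x=-2.266: |R|=0.27443 <1
  x=-1.554: |R|=0.17047 <1
  x=-3.727: |R|=1.44016 >1
  x=-3.589: |R|=1.27528 >1
  x=-3.377: |R|=1.04424 >1
So |R|<1 on (-3.3333, 0).

z∈(-3.3333,0).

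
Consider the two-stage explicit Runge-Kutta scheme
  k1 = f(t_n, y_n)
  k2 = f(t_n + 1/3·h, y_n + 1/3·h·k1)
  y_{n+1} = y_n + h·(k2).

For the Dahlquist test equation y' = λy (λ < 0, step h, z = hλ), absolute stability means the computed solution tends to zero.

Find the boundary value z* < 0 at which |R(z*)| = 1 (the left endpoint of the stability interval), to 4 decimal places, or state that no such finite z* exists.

z* = -3.0000.

On y'=λy, z=hλ:
  k1=λy_n ⇒ h·k1=z·y_n;  k2=λ(1+1/3z)y_n ⇒ h·k2=z(1+1/3z)y_n
  y_{n+1}/y_n = 1 + z(1+1/3z) = 1 + z + 1/3z²
  so R(z) = 1 + z + 1/3z².

Find x<0 with |R(x)|<1.
x=-0.79: |R|=0.4180
R=1: x+1/3x²=0 ⇒ x=−3=-3.0000; min R=1−1/(4·1/3)=0.2500>−1
Confirm numerically:
  x=-2.492: |R|=0.57802 <1
  x=-2.353: |R|=0.49254 <1
  x=-2.237: |R|=0.43106 <1
  x=-3.460: |R|=1.53053 >1
  x=-3.173: |R|=1.18298 >1
So |R|<1 on (-3.0000, 0).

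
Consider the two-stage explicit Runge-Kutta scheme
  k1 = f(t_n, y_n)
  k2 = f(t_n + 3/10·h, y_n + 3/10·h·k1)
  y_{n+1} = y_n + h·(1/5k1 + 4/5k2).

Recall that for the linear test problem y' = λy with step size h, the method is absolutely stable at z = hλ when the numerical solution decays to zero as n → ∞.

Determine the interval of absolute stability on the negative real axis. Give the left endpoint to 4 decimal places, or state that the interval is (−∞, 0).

On y'=λy, z=hλ:
  k1=λy_n ⇒ h·k1=z·y_n;  k2=λ(1+3/10z)y_n ⇒ h·k2=z(1+3/10z)y_n
  y_{n+1}/y_n = 1 + 1/5z + 4/5z(1+3/10z) = 1 + z + 6/25z²
  Hence R(z) = 1 + z + 6/25z².

Solve |R(x)|<1 on ℝ⁻.
x=-0.32: |R|=0.7046
R=1: x+6/25x²=0 ⇒ x=−25/6=-4.1667; min R=1−1/(4·6/25)=-0.0417>−1
Confirm numerically:
  x=-2.849: |R|=0.09903 <1
  x=-2.617: |R|=0.02669 <1
  x=-2.345: |R|=0.02523 <1
  x=-4.630: |R|=1.51486 >1
  x=-4.446: |R|=1.29806 >1
  x=-4.228: |R|=1.06224 >1
Stable set (-4.1667, 0).

(-4.1667, 0).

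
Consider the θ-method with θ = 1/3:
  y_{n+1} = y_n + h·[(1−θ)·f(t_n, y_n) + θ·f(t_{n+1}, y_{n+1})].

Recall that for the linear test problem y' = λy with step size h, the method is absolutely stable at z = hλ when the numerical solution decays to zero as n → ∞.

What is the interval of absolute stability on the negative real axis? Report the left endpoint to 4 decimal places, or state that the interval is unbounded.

(-6.0000, 0).

Test eqn y'=λy, z=hλ:
  y_{n+1} = y_n + z·[2/3·y_n + 1/3·y_{n+1}] ⇒ (1 − 1/3z)y_{n+1} = (1 + 2/3z)y_n
  so R(z) = (1 + 2/3z)/(1 − 1/3z).

Need |R(x)|<1, x<0.
x=-0.61: |R|=0.4931
R=−1: 1+2/3x = −1+1/3x ⇒ -1/3x=2 ⇒ x=2/(-1/3)=-6.0000
Confirm numerically:
  x=-4.129: |R|=0.73755 <1
  x=-3.840: |R|=0.68421 <1
  x=-2.889: |R|=0.47173 <1
  x=-2.801: |R|=0.44854 <1
  x=-6.542: |R|=1.05680 >1
  x=-6.260: |R|=1.02808 >1
Stable set (-6.0000, 0).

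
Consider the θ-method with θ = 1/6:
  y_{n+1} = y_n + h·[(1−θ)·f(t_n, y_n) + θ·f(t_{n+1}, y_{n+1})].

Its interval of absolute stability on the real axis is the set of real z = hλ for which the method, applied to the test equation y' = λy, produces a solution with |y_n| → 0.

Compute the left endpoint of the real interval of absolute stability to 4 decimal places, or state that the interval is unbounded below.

z* = -3.0000.

With y'=λy (z=hλ):
  y_{n+1} = y_n + z·[5/6·y_n + 1/6·y_{n+1}] ⇒ (1 − 1/6z)y_{n+1} = (1 + 5/6z)y_n
  ⇒ R(z) = (1 + 5/6z)/(1 − 1/6z).

Solve |R(x)|<1 on ℝ⁻.
x=-0.76: |R|=0.3254
R=−1: 1+5/6x = −1+1/6x ⇒ -2/3x=2 ⇒ x=2/(-2/3)=-3.0000
Confirm numerically:
  x=-2.891: |R|=0.95096 <1
  x=-2.541: |R|=0.78504 <1
  x=-2.263: |R|=0.64323 <1
  x=-1.938: |R|=0.46485 <1
  x=-3.581: |R|=1.24256 >1
  x=-3.155: |R|=1.06772 >1
  x=-3.023: |R|=1.01020 >1
Interval (-3.0000, 0).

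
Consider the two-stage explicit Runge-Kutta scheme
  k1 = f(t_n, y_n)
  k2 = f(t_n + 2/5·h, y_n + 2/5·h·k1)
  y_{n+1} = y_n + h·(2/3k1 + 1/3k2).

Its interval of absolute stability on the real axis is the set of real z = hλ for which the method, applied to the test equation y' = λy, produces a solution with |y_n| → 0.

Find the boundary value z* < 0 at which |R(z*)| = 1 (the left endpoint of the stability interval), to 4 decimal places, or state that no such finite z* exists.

left endpoint -7.5000.

On y'=λy, z=hλ:
  k1=λy_n ⇒ h·k1=z·y_n;  k2=λ(1+2/5z)y_n ⇒ h·k2=z(1+2/5z)y_n
  y_{n+1}/y_n = 1 + 2/3z + 1/3z(1+2/5z) = 1 + z + 2/15z²
  so R(z) = 1 + z + 2/15z².

Need |R(x)|<1, x<0.
x=-1.23: |R|=0.0283
R=1: x+2/15x²=0 ⇒ x=−15/2=-7.5000; min R=1−1/(4·2/15)=-0.8750>−1
Confirm numerically:
  x=-6.523: |R|=0.15027 <1
  x=-5.229: |R|=0.58334 <1
  x=-4.296: |R|=0.83525 <1
  x=-7.962: |R|=1.49046 >1
  x=-7.939: |R|=1.46470 >1
Interval (-7.5000, 0).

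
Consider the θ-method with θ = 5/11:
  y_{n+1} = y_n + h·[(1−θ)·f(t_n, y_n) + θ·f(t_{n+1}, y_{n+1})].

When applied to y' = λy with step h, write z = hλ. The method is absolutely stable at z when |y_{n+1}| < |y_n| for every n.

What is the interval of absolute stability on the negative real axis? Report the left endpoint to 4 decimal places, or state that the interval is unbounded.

(-22.0000, 0).

With y'=λy (z=hλ):
  y_{n+1} = y_n + z·[6/11·y_n + 5/11·y_{n+1}] ⇒ (1 − 5/11z)y_{n+1} = (1 + 6/11z)y_n
  so R(z) = (1 + 6/11z)/(1 − 5/11z).

Solve |R(x)|<1 on ℝ⁻.
x=-0.68: |R|=0.4806
R=−1: 1+6/11x = −1+5/11x ⇒ -1/11x=2 ⇒ x=2/(-1/11)=-22.0000
Confirm numerically:
  x=-15.291: |R|=0.92329 <1
  x=-14.651: |R|=0.91278 <1
  x=-9.997: |R|=0.80318 <1
  x=-9.477: |R|=0.78551 <1
  x=-22.415: |R|=1.00337 >1
  x=-22.330: |R|=1.00269 >1
Stable set (-22.0000, 0).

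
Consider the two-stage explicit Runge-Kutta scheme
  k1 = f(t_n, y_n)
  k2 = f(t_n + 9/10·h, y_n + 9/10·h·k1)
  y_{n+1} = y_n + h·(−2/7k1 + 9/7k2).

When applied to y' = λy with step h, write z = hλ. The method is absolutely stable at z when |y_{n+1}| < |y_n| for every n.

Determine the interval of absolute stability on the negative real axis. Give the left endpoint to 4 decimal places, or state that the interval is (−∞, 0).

z∈(-0.8642,0).

With y'=λy (z=hλ):
  k1=λy_n ⇒ h·k1=z·y_n;  k2=λ(1+9/10z)y_n ⇒ h·k2=z(1+9/10z)y_n
  y_{n+1}/y_n = 1 − 2/7z + 9/7z(1+9/10z) = 1 + z + 81/70z²
  R(z) = 1 + z + 81/70z².

Need |R(x)|<1, x<0.
x=-0.73: |R|=0.8866
R=1: x+81/70x²=0 ⇒ x=−70/81=-0.8642; min R=1−1/(4·81/70)=0.7840>−1
Confirm numerically:
  x=-0.716: |R|=0.87722 <1
  x=-0.581: |R|=0.80961 <1
  x=-0.578: |R|=0.80858 <1
  x=-0.403: |R|=0.78493 <1
  x=-1.229: |R|=1.51880 >1
  x=-0.895: |R|=1.03190 >1
Interval (-0.8642, 0).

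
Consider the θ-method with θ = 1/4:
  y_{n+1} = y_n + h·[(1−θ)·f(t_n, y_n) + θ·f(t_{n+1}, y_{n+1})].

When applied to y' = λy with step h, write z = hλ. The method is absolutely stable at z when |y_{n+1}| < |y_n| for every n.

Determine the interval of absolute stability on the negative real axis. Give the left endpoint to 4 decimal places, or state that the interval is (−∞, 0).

With y'=λy (z=hλ):
  y_{n+1} = y_n + z·[3/4·y_n + 1/4·y_{n+1}] ⇒ (1 − 1/4z)y_{n+1} = (1 + 3/4z)y_n
  ⇒ R(z) = (1 + 3/4z)/(1 − 1/4z).

Find x<0 with |R(x)|<1.
x=-0.73: |R|=0.3827
R=−1: 1+3/4x = −1+1/4x ⇒ -1/2x=2 ⇒ x=2/(-1/2)=-4.0000
Confirm numerically:
  x=-3.887: |R|=0.97135 <1
  x=-3.190: |R|=0.77469 <1
  x=-3.104: |R|=0.74775 <1
  x=-2.462: |R|=0.52399 <1
  x=-4.464: |R|=1.10964 >1
  x=-4.339: |R|=1.08130 >1
  x=-4.095: |R|=1.02347 >1
So |R|<1 on (-4.0000, 0).

z∈(-4.0000,0).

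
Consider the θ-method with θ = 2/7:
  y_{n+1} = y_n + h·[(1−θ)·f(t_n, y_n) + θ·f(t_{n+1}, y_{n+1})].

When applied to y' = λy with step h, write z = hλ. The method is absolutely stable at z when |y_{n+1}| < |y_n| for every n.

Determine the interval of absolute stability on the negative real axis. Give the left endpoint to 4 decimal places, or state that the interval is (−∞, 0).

With y'=λy (z=hλ):
  y_{n+1} = y_n + z·[5/7·y_n + 2/7·y_{n+1}] ⇒ (1 − 2/7z)y_{n+1} = (1 + 5/7z)y_n
  so R(z) = (1 + 5/7z)/(1 − 2/7z).

Need |R(x)|<1, x<0.
x=-0.79: |R|=0.3555
R=−1: 1+5/7x = −1+2/7x ⇒ -3/7x=2 ⇒ x=2/(-3/7)=-4.6667
Confirm numerically:
  x=-3.689: |R|=0.79601 <1
  x=-3.240: |R|=0.68249 <1
  x=-2.023: |R|=0.28200 <1
  x=-5.189: |R|=1.09017 >1
  x=-5.125: |R|=1.07971 >1
Stable set (-4.6667, 0).

z∈(-4.6667,0).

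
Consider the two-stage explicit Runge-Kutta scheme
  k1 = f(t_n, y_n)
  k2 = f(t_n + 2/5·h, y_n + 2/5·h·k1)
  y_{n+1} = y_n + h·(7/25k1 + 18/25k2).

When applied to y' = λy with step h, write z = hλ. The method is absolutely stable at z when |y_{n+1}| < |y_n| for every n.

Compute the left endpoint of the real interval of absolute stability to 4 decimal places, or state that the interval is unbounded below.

On y'=λy, z=hλ:
  k1=λy_n ⇒ h·k1=z·y_n;  k2=λ(1+2/5z)y_n ⇒ h·k2=z(1+2/5z)y_n
  y_{n+1}/y_n = 1 + 7/25z + 18/25z(1+2/5z) = 1 + z + 36/125z²
  so R(z) = 1 + z + 36/125z².

Solve |R(x)|<1 on ℝ⁻.
x=-1.46: |R|=0.1539
R=1: x+36/125x²=0 ⇒ x=−125/36=-3.4722; min R=1−1/(4·36/125)=0.1319>−1
Confirm numerically:
  x=-3.074: |R|=0.64745 <1
  x=-2.254: |R|=0.20919 <1
  x=-1.768: |R|=0.13224 <1
  x=-1.497: |R|=0.14841 <1
  x=-3.901: |R|=1.48173 >1
  x=-3.525: |R|=1.05358 >1
Stable set (-3.4722, 0).

left endpoint -3.4722.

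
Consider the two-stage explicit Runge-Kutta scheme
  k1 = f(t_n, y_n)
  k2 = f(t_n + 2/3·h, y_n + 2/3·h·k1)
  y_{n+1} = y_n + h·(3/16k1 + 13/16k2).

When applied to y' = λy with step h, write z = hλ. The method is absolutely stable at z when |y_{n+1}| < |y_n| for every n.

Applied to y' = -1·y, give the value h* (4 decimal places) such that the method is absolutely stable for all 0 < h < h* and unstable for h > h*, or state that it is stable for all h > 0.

(-1.8462,0); λ=-1 ⇒ h* = (24/13)/1 = 1.8462.

With y'=λy (z=hλ):
  k1=λy_n ⇒ h·k1=z·y_n;  k2=λ(1+2/3z)y_n ⇒ h·k2=z(1+2/3z)y_n
  y_{n+1}/y_n = 1 + 3/16z + 13/16z(1+2/3z) = 1 + z + 13/24z²
  R(z) = 1 + z + 13/24z².

Boundary: |R(x)|=1, x<0.
x=-0.97: |R|=0.5397
R=1: x+13/24x²=0 ⇒ x=−24/13=-1.8462; min R=1−1/(4·13/24)=0.5385>−1
Confirm numerically:
  x=-1.613: |R|=0.79629 <1
  x=-1.584: |R|=0.77507 <1
  x=-1.024: |R|=0.54398 <1
  x=-0.863: |R|=0.54042 <1
  x=-2.396: |R|=1.71361 >1
  x=-2.133: |R|=1.33141 >1
  x=-1.950: |R|=1.10969 >1
Interval (-1.8462, 0).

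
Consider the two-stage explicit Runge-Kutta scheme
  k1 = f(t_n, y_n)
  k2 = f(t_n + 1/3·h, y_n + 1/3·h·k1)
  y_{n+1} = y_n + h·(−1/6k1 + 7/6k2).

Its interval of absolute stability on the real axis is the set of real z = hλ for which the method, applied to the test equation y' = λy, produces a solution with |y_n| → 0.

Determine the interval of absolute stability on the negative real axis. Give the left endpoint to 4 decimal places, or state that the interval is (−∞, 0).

z∈(-2.5714,0).

On y'=λy, z=hλ:
  k1=λy_n ⇒ h·k1=z·y_n;  k2=λ(1+1/3z)y_n ⇒ h·k2=z(1+1/3z)y_n
  y_{n+1}/y_n = 1 − 1/6z + 7/6z(1+1/3z) = 1 + z + 7/18z²
  Hence R(z) = 1 + z + 7/18z².

Boundary: |R(x)|=1, x<0.
x=-1.7: |R|=0.4239
R=1: x+7/18x²=0 ⇒ x=−18/7=-2.5714; min R=1−1/(4·7/18)=0.3571>−1
Confirm numerically:
  x=-2.124: |R|=0.63042 <1
  x=-1.784: |R|=0.45370 <1
  x=-1.289: |R|=0.35715 <1
  x=-1.080: |R|=0.37360 <1
  x=-2.928: |R|=1.40602 >1
  x=-2.678: |R|=1.11099 >1
Interval (-2.5714, 0).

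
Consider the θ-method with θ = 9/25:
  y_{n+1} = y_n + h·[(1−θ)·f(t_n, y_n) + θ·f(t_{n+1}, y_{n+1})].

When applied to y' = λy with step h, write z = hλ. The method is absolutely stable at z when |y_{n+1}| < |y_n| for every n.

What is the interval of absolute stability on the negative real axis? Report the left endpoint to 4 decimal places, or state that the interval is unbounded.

(-7.1429, 0).

Test eqn y'=λy, z=hλ:
  y_{n+1} = y_n + z·[16/25·y_n + 9/25·y_{n+1}] ⇒ (1 − 9/25z)y_{n+1} = (1 + 16/25z)y_n
  so R(z) = (1 + 16/25z)/(1 − 9/25z).

Find x<0 with |R(x)|<1.
x=-1.43: |R|=0.0560
R=−1: 1+16/25x = −1+9/25x ⇒ -7/25x=2 ⇒ x=2/(-7/25)=-7.1429
Confirm numerically:
  x=-4.481: |R|=0.71478 <1
  x=-3.738: |R|=0.59357 <1
  x=-2.954: |R|=0.43159 <1
  x=-7.698: |R|=1.04122 >1
  x=-7.457: |R|=1.02387 >1
  x=-7.257: |R|=1.00885 >1
Interval (-7.1429, 0).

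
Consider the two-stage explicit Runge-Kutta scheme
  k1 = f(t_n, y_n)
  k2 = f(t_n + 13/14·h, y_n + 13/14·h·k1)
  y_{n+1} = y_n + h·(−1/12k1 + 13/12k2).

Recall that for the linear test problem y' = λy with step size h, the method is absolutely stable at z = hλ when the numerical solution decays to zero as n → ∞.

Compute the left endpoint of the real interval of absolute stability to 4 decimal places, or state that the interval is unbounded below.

Set f=λy, z=hλ:
  k1=λy_n ⇒ h·k1=z·y_n;  k2=λ(1+13/14z)y_n ⇒ h·k2=z(1+13/14z)y_n
  y_{n+1}/y_n = 1 − 1/12z + 13/12z(1+13/14z) = 1 + z + 169/168z²
  R(z) = 1 + z + 169/168z².

Solve |R(x)|<1 on ℝ⁻.
x=-1.54: |R|=1.8457
R=1: x+169/168x²=0 ⇒ x=−168/169=-0.9941; min R=1−1/(4·169/168)=0.7515>−1
Confirm numerically:
  x=-0.910: |R|=0.92303 <1
  x=-0.867: |R|=0.88916 <1
  x=-0.846: |R|=0.87398 <1
  x=-0.814: |R|=0.85254 <1
  x=-1.560: |R|=1.88809 >1
  x=-1.466: |R|=1.69595 >1
  x=-1.258: |R|=1.33398 >1
Stable set (-0.9941, 0).

left endpoint -0.9941.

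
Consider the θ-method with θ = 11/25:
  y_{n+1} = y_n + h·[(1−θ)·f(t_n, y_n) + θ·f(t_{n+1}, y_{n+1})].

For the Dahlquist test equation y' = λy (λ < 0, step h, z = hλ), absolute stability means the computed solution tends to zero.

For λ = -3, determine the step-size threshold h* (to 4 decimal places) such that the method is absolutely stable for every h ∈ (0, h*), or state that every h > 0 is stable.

On y'=λy, z=hλ:
  y_{n+1} = y_n + z·[14/25·y_n + 11/25·y_{n+1}] ⇒ (1 − 11/25z)y_{n+1} = (1 + 14/25z)y_n
  R(z) = (1 + 14/25z)/(1 − 11/25z).

Find x<0 with |R(x)|<1.
x=-0.55: |R|=0.5572
R=−1: 1+14/25x = −1+11/25x ⇒ -3/25x=2 ⇒ x=2/(-3/25)=-16.6667
Confirm numerically:
  x=-16.200: |R|=0.99311 <1
  x=-15.097: |R|=0.97535 <1
  x=-9.965: |R|=0.85065 <1
  x=-17.244: |R|=1.00807 >1
  x=-16.717: |R|=1.00072 >1
Stable set (-16.6667, 0).

(-16.6667,0); λ=-3 ⇒ h* = (50/3)/3 = 5.5556.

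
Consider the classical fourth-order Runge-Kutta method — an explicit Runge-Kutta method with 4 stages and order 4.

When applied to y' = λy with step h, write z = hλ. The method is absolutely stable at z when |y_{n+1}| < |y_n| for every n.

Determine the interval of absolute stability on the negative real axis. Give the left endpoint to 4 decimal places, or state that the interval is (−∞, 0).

(-2.7853, 0).

Set f=λy, z=hλ:
  order 4, 4-stage ⇒ R(z)=1+z+z^2/2+z^3/6+z^4/24
  (e.g. R(-1)=0.37500, |R|=0.37500)

Find x<0 with |R(x)|<1.
x=-1: |R|=0.3750
|R(-1.91)|=0.3073 |R(-1.66)|=0.2718 |R(-1.06)|=0.3559
Bisect:
  x_lo=-3.0942 |R|=1.5748  x_hi=-0.2255 |R|=0.7981
  mid=-1.65985 |R|=0.27180 →hi
  mid=-2.37702 |R|=0.53985 →hi
  mid=-2.73561 |R|=0.92764 →hi
  mid=-2.91490 |R|=1.21365 →lo
  mid=-2.82525 |R|=1.06194 →lo
  mid=-2.78043 |R|=0.99269 →hi
  mid=-2.80284 |R|=1.02678 →lo
  ...
  [-2.78533,-2.78516] ⇒ x*=-2.7853
Interval (-2.7853, 0).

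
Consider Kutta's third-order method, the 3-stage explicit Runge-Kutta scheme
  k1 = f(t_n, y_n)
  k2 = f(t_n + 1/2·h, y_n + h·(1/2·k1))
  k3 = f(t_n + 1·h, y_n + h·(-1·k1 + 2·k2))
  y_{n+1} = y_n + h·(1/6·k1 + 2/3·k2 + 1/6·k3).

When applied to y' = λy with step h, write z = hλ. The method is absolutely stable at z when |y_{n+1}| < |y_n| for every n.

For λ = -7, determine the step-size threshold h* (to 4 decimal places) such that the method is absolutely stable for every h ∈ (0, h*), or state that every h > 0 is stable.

Test eqn y'=λy, z=hλ:
  order 3, 3-stage ⇒ R(z)=1+z+z^2/2+z^3/6
  (e.g. R(-0.93)=0.36839, |R|=0.36839)

Need |R(x)|<1, x<0.
x=-0.93: |R|=0.3684
|R(-2.18)|=0.5305 |R(-2.16)|=0.5068
Bisect:
  x_lo=-3.3377 |R|=2.9648  x_hi=-0.0811 |R|=0.9221
  mid=-1.70939 |R|=0.08086 →hi
  mid=-2.52356 |R|=1.01788 →lo
  mid=-2.11648 |R|=0.45686 →hi
  mid=-2.32002 |R|=0.71002 →hi
  mid=-2.42179 |R|=0.85659 →hi
  mid=-2.47268 |R|=0.93532 →hi
  mid=-2.49812 |R|=0.97611 →hi
  mid=-2.51084 |R|=0.99687 →hi
  mid=-2.51720 |R|=1.00734 →lo
  mid=-2.51402 |R|=1.00210 →lo
  ...
  [-2.51283,-2.51263] ⇒ x*=-2.5127
Interval (-2.5127, 0).

(-2.5127,0); λ=-7 ⇒ h* = 0.3590.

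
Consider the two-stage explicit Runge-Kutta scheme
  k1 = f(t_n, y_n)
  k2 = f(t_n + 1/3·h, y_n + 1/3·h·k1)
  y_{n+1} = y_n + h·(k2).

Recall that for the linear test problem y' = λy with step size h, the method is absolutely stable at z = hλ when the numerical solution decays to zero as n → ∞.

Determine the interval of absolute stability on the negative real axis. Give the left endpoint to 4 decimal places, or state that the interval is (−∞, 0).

With y'=λy (z=hλ):
  k1=λy_n ⇒ h·k1=z·y_n;  k2=λ(1+1/3z)y_n ⇒ h·k2=z(1+1/3z)y_n
  y_{n+1}/y_n = 1 + z(1+1/3z) = 1 + z + 1/3z²
  Hence R(z) = 1 + z + 1/3z².

Boundary: |R(x)|=1, x<0.
x=-1.3: |R|=0.2633
R=1: x+1/3x²=0 ⇒ x=−3=-3.0000; min R=1−1/(4·1/3)=0.2500>−1
Confirm numerically:
  x=-2.807: |R|=0.81942 <1
  x=-2.702: |R|=0.73160 <1
  x=-2.119: |R|=0.37772 <1
  x=-3.108: |R|=1.11189 >1
  x=-3.033: |R|=1.03336 >1
Interval (-3.0000, 0).

z∈(-3.0000,0).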